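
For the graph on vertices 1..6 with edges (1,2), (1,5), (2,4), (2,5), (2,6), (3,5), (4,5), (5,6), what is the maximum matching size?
2 (matching: (2,6), (3,5); upper bound floor(n/2) = floor(6/2) = 3)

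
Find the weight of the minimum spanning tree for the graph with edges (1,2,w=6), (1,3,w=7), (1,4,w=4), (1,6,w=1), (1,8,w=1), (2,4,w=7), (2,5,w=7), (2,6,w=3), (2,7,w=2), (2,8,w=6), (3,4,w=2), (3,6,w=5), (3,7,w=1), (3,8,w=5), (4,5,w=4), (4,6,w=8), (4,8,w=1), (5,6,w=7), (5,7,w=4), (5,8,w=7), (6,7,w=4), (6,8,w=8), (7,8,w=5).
12 (MST edges: (1,6,w=1), (1,8,w=1), (2,7,w=2), (3,4,w=2), (3,7,w=1), (4,5,w=4), (4,8,w=1); sum of weights 1 + 1 + 2 + 2 + 1 + 4 + 1 = 12)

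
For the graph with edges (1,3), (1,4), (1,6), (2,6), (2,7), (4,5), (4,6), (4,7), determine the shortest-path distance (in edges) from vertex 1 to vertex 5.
2 (path: 1 -> 4 -> 5, 2 edges)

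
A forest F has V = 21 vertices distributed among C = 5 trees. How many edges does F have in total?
16 (Each of the 5 component trees on V_i vertices has V_i - 1 edges; summing gives V - C = 21 - 5 = 16)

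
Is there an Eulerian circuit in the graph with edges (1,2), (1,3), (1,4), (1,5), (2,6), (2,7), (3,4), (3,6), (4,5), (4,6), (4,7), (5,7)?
No (6 vertices have odd degree: {2, 3, 4, 5, 6, 7}; Eulerian circuit requires 0)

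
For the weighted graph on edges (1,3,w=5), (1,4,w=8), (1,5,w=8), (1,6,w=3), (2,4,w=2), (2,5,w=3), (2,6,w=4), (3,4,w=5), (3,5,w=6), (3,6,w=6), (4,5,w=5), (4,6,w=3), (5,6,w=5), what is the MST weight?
16 (MST edges: (1,3,w=5), (1,6,w=3), (2,4,w=2), (2,5,w=3), (4,6,w=3); sum of weights 5 + 3 + 2 + 3 + 3 = 16)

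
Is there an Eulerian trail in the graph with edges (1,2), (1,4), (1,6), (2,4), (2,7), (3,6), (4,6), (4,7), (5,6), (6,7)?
No (6 vertices have odd degree: {1, 2, 3, 5, 6, 7}; Eulerian path requires 0 or 2)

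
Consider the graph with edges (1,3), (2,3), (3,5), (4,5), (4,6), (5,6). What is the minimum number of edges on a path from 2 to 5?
2 (path: 2 -> 3 -> 5, 2 edges)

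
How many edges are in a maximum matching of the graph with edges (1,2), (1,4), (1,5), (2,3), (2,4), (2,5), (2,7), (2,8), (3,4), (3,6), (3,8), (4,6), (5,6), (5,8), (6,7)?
4 (matching: (1,4), (2,3), (5,8), (6,7); upper bound floor(n/2) = floor(8/2) = 4)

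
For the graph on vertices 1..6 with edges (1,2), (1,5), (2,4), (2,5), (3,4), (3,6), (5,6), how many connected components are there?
1 (components: {1, 2, 3, 4, 5, 6})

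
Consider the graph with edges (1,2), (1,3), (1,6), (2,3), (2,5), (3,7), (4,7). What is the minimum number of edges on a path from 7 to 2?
2 (path: 7 -> 3 -> 2, 2 edges)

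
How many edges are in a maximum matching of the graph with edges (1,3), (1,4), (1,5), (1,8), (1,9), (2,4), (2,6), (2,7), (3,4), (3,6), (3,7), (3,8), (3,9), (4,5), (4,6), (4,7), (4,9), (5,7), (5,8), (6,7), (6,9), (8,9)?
4 (matching: (2,7), (3,8), (4,5), (6,9); upper bound floor(n/2) = floor(9/2) = 4)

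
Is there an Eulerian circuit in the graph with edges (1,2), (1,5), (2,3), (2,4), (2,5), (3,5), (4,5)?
Yes (the graph is connected and all 5 vertices have even degree)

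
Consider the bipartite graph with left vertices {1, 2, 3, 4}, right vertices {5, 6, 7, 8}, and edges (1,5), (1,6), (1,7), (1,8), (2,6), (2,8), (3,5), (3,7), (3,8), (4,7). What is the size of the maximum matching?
4 (matching: (1,8), (2,6), (3,5), (4,7); upper bound min(|L|,|R|) = min(4,4) = 4)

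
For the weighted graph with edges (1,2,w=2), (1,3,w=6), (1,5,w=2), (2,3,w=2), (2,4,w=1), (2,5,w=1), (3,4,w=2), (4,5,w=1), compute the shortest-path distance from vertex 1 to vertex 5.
2 (path: 1 -> 5; weights 2 = 2)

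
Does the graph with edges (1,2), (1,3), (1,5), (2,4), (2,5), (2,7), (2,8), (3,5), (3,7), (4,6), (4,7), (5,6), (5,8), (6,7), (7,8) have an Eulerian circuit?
No (8 vertices have odd degree: {1, 2, 3, 4, 5, 6, 7, 8}; Eulerian circuit requires 0)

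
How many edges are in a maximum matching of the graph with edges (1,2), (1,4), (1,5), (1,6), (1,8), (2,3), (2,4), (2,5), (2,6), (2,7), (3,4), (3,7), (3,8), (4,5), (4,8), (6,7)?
4 (matching: (1,8), (2,3), (4,5), (6,7); upper bound floor(n/2) = floor(8/2) = 4)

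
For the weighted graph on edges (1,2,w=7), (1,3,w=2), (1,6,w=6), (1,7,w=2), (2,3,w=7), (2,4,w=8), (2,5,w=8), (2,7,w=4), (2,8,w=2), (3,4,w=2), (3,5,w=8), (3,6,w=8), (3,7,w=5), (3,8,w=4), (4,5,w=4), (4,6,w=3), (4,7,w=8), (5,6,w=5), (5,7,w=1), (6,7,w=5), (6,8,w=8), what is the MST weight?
16 (MST edges: (1,3,w=2), (1,7,w=2), (2,7,w=4), (2,8,w=2), (3,4,w=2), (4,6,w=3), (5,7,w=1); sum of weights 2 + 2 + 4 + 2 + 2 + 3 + 1 = 16)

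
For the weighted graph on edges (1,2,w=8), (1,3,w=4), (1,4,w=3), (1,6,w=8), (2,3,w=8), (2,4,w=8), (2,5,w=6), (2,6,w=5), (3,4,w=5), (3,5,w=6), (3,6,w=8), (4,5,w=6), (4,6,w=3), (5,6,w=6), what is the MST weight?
21 (MST edges: (1,3,w=4), (1,4,w=3), (2,5,w=6), (2,6,w=5), (4,6,w=3); sum of weights 4 + 3 + 6 + 5 + 3 = 21)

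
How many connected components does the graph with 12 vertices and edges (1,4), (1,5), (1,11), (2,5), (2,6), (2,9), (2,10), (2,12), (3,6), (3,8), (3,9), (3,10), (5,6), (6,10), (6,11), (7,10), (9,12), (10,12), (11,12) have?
1 (components: {1, 2, 3, 4, 5, 6, 7, 8, 9, 10, 11, 12})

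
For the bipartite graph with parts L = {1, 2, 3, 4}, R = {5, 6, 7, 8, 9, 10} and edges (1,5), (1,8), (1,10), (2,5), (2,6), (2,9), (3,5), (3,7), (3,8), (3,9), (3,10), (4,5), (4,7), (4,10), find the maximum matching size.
4 (matching: (1,10), (2,9), (3,8), (4,7); upper bound min(|L|,|R|) = min(4,6) = 4)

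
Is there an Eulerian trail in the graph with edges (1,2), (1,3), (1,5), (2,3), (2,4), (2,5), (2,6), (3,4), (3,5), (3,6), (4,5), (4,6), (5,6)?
No (4 vertices have odd degree: {1, 2, 3, 5}; Eulerian path requires 0 or 2)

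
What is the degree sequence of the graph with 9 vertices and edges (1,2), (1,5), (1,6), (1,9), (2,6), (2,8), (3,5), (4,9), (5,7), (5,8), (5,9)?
[5, 4, 3, 3, 2, 2, 1, 1, 1] (degrees: deg(1)=4, deg(2)=3, deg(3)=1, deg(4)=1, deg(5)=5, deg(6)=2, deg(7)=1, deg(8)=2, deg(9)=3)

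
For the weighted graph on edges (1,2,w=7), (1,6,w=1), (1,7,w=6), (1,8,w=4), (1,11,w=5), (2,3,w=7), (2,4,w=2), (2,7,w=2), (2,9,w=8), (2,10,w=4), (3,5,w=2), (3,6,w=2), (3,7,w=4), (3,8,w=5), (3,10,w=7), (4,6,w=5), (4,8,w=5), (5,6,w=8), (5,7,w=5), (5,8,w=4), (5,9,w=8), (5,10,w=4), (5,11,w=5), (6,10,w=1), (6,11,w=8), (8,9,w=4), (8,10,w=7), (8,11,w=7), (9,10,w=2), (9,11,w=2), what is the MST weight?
22 (MST edges: (1,6,w=1), (1,8,w=4), (2,4,w=2), (2,7,w=2), (2,10,w=4), (3,5,w=2), (3,6,w=2), (6,10,w=1), (9,10,w=2), (9,11,w=2); sum of weights 1 + 4 + 2 + 2 + 4 + 2 + 2 + 1 + 2 + 2 = 22)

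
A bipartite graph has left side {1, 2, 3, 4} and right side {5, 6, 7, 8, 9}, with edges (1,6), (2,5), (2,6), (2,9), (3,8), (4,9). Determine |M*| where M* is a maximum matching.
4 (matching: (1,6), (2,5), (3,8), (4,9); upper bound min(|L|,|R|) = min(4,5) = 4)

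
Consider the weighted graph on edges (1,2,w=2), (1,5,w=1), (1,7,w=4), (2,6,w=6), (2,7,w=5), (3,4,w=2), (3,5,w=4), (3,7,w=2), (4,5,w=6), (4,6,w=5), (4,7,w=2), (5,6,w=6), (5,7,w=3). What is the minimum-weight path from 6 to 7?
7 (path: 6 -> 4 -> 7; weights 5 + 2 = 7)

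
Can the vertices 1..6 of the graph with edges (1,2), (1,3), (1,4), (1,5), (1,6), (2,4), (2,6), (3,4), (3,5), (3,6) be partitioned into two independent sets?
No (odd cycle of length 3: 3 -> 1 -> 4 -> 3)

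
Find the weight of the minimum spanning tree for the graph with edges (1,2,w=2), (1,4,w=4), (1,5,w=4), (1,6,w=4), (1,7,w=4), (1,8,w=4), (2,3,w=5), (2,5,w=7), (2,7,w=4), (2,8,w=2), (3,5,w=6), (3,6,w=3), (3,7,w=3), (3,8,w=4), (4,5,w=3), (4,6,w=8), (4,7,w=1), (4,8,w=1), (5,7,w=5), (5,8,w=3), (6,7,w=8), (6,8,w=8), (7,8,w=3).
15 (MST edges: (1,2,w=2), (2,8,w=2), (3,6,w=3), (3,7,w=3), (4,5,w=3), (4,7,w=1), (4,8,w=1); sum of weights 2 + 2 + 3 + 3 + 3 + 1 + 1 = 15)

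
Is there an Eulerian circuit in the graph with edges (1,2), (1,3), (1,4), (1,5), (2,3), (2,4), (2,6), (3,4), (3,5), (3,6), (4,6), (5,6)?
No (2 vertices have odd degree: {3, 5}; Eulerian circuit requires 0)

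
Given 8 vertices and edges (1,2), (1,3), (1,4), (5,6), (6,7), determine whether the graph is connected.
No, it has 3 components: {1, 2, 3, 4}, {5, 6, 7}, {8}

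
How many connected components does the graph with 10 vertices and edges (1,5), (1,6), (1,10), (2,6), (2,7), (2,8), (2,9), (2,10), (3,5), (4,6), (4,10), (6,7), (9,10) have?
1 (components: {1, 2, 3, 4, 5, 6, 7, 8, 9, 10})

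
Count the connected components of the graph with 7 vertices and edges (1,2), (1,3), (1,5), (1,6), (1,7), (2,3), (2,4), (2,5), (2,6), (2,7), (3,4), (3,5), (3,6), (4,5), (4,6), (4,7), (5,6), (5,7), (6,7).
1 (components: {1, 2, 3, 4, 5, 6, 7})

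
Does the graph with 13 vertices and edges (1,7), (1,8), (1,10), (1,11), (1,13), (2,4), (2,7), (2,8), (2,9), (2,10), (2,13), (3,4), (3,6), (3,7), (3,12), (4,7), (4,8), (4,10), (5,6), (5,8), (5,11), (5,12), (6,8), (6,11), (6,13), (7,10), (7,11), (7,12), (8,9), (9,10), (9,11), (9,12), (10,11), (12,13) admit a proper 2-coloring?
No (odd cycle of length 3: 11 -> 1 -> 7 -> 11)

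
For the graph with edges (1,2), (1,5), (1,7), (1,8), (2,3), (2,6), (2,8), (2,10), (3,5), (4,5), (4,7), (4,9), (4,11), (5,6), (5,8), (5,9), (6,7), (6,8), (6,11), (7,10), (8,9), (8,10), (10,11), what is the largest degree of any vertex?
6 (attained at vertices 5, 8)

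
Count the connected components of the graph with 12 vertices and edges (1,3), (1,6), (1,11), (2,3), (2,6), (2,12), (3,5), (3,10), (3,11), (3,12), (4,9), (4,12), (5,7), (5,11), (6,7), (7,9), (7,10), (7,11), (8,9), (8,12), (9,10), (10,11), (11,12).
1 (components: {1, 2, 3, 4, 5, 6, 7, 8, 9, 10, 11, 12})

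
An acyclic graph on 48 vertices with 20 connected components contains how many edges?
28 (Each of the 20 component trees on V_i vertices has V_i - 1 edges; summing gives V - C = 48 - 20 = 28)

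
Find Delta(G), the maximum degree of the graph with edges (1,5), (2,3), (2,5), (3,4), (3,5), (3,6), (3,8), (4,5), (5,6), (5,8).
6 (attained at vertex 5)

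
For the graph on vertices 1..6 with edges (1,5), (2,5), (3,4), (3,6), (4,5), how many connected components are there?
1 (components: {1, 2, 3, 4, 5, 6})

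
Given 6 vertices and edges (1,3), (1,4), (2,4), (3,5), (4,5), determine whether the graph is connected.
No, it has 2 components: {1, 2, 3, 4, 5}, {6}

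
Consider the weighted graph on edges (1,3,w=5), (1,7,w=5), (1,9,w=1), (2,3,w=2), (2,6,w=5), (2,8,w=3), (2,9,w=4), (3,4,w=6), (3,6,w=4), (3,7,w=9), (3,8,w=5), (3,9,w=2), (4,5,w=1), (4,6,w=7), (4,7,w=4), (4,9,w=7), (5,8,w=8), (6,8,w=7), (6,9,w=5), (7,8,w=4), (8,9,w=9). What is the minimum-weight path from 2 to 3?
2 (path: 2 -> 3; weights 2 = 2)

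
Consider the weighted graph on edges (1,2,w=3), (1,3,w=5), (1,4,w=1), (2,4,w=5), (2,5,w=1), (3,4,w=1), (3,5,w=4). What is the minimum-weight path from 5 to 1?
4 (path: 5 -> 2 -> 1; weights 1 + 3 = 4)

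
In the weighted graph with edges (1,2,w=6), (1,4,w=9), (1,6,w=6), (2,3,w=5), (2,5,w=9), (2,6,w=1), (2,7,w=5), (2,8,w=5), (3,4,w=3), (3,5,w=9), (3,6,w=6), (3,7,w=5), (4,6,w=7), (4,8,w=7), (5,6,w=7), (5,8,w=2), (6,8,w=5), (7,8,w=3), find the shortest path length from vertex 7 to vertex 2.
5 (path: 7 -> 2; weights 5 = 5)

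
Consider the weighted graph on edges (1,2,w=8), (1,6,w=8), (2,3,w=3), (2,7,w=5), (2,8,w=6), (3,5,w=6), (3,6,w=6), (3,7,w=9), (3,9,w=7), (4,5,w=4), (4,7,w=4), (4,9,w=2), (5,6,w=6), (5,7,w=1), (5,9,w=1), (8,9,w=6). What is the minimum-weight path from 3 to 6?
6 (path: 3 -> 6; weights 6 = 6)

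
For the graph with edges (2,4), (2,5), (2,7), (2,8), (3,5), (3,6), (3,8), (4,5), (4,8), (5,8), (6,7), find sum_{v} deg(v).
22 (handshake: sum of degrees = 2|E| = 2 x 11 = 22)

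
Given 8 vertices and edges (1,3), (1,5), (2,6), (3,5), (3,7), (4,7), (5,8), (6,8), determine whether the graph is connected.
Yes (BFS from 1 visits [1, 3, 5, 7, 8, 4, 6, 2] — all 8 vertices reached)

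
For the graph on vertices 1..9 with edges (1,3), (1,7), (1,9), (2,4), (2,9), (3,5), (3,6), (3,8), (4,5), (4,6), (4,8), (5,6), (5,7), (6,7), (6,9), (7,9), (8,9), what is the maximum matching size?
4 (matching: (2,9), (3,6), (4,8), (5,7); upper bound floor(n/2) = floor(9/2) = 4)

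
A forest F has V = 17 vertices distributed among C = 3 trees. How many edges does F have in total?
14 (Each of the 3 component trees on V_i vertices has V_i - 1 edges; summing gives V - C = 17 - 3 = 14)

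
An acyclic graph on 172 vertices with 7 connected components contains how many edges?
165 (Each of the 7 component trees on V_i vertices has V_i - 1 edges; summing gives V - C = 172 - 7 = 165)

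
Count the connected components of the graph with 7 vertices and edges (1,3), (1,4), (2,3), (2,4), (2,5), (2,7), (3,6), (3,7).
1 (components: {1, 2, 3, 4, 5, 6, 7})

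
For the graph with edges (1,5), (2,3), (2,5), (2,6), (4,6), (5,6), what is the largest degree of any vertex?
3 (attained at vertices 2, 5, 6)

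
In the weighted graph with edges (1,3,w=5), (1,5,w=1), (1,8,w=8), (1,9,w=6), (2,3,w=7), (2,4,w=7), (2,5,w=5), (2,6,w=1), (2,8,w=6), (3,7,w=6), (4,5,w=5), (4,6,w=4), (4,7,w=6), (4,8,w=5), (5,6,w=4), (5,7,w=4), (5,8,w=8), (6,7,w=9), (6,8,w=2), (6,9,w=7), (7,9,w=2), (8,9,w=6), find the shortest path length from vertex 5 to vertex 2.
5 (path: 5 -> 2; weights 5 = 5)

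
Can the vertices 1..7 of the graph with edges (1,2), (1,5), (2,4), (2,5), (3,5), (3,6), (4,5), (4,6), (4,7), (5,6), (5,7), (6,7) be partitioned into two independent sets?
No (odd cycle of length 3: 2 -> 1 -> 5 -> 2)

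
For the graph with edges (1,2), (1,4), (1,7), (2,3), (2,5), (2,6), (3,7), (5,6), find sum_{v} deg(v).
16 (handshake: sum of degrees = 2|E| = 2 x 8 = 16)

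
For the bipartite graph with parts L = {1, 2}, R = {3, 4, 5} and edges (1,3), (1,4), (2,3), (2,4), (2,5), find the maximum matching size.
2 (matching: (1,4), (2,5); upper bound min(|L|,|R|) = min(2,3) = 2)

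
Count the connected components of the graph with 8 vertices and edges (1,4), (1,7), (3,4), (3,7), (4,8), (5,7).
3 (components: {1, 3, 4, 5, 7, 8}, {2}, {6})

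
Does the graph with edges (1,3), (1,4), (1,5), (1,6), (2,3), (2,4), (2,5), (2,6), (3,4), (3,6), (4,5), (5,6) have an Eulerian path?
Yes — and in fact it has an Eulerian circuit (the graph is connected and all 6 vertices have even degree)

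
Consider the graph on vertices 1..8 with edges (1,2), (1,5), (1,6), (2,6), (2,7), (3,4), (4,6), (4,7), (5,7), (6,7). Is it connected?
No, it has 2 components: {1, 2, 3, 4, 5, 6, 7}, {8}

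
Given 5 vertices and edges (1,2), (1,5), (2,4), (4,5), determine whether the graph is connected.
No, it has 2 components: {1, 2, 4, 5}, {3}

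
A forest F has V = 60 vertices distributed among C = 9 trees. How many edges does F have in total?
51 (Each of the 9 component trees on V_i vertices has V_i - 1 edges; summing gives V - C = 60 - 9 = 51)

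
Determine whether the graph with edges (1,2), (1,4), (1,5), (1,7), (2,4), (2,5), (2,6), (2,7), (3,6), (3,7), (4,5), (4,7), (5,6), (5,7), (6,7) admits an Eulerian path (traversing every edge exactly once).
Yes (the graph is connected and exactly 2 vertices have odd degree: {2, 5}; any Eulerian path must start and end at those)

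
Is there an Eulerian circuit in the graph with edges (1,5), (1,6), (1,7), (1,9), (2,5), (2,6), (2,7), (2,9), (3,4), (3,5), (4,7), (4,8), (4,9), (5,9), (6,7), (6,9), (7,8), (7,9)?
Yes (the graph is connected and all 9 vertices have even degree)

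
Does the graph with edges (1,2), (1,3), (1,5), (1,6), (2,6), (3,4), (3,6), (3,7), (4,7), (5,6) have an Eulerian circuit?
Yes (the graph is connected and all 7 vertices have even degree)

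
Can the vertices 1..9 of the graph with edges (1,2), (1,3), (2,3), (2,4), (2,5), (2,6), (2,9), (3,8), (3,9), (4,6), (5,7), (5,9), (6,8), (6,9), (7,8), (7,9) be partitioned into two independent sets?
No (odd cycle of length 3: 3 -> 1 -> 2 -> 3)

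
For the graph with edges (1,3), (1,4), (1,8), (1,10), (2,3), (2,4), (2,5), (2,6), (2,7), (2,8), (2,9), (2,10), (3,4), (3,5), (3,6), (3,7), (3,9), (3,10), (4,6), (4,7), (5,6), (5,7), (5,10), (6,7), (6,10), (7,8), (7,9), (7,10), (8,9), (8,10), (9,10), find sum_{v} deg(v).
62 (handshake: sum of degrees = 2|E| = 2 x 31 = 62)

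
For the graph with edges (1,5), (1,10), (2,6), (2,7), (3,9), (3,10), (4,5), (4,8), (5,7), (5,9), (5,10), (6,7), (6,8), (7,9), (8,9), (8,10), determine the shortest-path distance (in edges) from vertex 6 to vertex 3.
3 (path: 6 -> 8 -> 10 -> 3, 3 edges)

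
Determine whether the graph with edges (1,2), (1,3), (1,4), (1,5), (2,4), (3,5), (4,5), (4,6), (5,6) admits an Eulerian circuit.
Yes (the graph is connected and all 6 vertices have even degree)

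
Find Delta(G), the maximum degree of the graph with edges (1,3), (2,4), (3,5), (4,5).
2 (attained at vertices 3, 4, 5)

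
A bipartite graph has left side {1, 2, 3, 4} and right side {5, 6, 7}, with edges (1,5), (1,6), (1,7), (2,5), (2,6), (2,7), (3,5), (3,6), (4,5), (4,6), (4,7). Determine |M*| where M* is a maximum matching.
3 (matching: (1,7), (2,6), (3,5); upper bound min(|L|,|R|) = min(4,3) = 3)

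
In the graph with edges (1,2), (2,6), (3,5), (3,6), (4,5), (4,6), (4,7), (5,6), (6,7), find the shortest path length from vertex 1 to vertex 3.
3 (path: 1 -> 2 -> 6 -> 3, 3 edges)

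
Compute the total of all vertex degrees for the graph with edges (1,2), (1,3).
4 (handshake: sum of degrees = 2|E| = 2 x 2 = 4)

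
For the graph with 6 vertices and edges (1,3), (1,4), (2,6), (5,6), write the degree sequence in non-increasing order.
[2, 2, 1, 1, 1, 1] (degrees: deg(1)=2, deg(2)=1, deg(3)=1, deg(4)=1, deg(5)=1, deg(6)=2)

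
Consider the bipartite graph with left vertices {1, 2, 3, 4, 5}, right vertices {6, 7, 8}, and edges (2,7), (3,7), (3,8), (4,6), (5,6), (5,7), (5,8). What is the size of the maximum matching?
3 (matching: (2,7), (3,8), (4,6); upper bound min(|L|,|R|) = min(5,3) = 3)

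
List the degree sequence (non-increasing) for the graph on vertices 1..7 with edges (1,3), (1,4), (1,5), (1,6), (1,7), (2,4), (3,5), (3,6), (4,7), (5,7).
[5, 3, 3, 3, 3, 2, 1] (degrees: deg(1)=5, deg(2)=1, deg(3)=3, deg(4)=3, deg(5)=3, deg(6)=2, deg(7)=3)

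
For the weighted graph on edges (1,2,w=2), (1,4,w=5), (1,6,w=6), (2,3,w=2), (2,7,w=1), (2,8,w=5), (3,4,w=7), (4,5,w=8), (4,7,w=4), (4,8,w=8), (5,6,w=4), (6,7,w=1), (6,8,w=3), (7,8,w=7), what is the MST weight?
17 (MST edges: (1,2,w=2), (2,3,w=2), (2,7,w=1), (4,7,w=4), (5,6,w=4), (6,7,w=1), (6,8,w=3); sum of weights 2 + 2 + 1 + 4 + 4 + 1 + 3 = 17)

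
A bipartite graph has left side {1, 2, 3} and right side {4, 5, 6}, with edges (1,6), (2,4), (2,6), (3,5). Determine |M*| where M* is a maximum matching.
3 (matching: (1,6), (2,4), (3,5); upper bound min(|L|,|R|) = min(3,3) = 3)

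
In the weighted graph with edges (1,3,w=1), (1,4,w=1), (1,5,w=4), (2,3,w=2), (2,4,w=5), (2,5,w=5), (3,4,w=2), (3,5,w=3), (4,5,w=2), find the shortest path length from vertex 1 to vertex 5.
3 (path: 1 -> 4 -> 5; weights 1 + 2 = 3)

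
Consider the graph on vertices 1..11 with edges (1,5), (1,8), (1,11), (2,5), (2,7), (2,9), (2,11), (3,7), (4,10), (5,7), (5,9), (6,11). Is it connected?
No, it has 2 components: {1, 2, 3, 5, 6, 7, 8, 9, 11}, {4, 10}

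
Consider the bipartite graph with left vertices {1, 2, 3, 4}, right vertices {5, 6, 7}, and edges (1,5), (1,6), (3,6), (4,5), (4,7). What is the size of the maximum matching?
3 (matching: (1,5), (3,6), (4,7); upper bound min(|L|,|R|) = min(4,3) = 3)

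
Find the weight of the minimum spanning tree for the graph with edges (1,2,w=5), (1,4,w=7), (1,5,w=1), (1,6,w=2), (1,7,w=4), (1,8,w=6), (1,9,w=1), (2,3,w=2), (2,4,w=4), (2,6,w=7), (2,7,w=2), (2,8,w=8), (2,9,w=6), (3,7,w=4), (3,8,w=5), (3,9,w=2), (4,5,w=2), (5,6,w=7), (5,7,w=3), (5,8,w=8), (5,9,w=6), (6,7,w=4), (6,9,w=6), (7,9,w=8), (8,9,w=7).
17 (MST edges: (1,5,w=1), (1,6,w=2), (1,9,w=1), (2,3,w=2), (2,7,w=2), (3,8,w=5), (3,9,w=2), (4,5,w=2); sum of weights 1 + 2 + 1 + 2 + 2 + 5 + 2 + 2 = 17)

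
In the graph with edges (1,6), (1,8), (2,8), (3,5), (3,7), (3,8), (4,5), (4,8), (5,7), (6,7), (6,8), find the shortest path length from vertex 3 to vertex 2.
2 (path: 3 -> 8 -> 2, 2 edges)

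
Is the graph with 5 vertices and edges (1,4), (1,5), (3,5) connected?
No, it has 2 components: {1, 3, 4, 5}, {2}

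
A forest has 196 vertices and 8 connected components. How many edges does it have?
188 (Each of the 8 component trees on V_i vertices has V_i - 1 edges; summing gives V - C = 196 - 8 = 188)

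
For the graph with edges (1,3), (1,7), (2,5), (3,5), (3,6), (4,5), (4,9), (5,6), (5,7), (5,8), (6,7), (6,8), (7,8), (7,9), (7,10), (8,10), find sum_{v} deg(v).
32 (handshake: sum of degrees = 2|E| = 2 x 16 = 32)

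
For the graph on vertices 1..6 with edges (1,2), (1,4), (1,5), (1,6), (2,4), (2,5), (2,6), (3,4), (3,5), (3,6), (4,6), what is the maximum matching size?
3 (matching: (1,4), (2,5), (3,6); upper bound floor(n/2) = floor(6/2) = 3)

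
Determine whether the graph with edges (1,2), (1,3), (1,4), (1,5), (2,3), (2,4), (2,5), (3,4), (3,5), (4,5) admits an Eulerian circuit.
Yes (the graph is connected and all 5 vertices have even degree)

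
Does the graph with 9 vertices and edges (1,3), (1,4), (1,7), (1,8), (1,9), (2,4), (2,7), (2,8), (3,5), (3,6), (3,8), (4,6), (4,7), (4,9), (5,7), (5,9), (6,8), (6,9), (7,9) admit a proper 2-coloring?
No (odd cycle of length 3: 4 -> 1 -> 9 -> 4)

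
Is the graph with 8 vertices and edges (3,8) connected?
No, it has 7 components: {1}, {2}, {3, 8}, {4}, {5}, {6}, {7}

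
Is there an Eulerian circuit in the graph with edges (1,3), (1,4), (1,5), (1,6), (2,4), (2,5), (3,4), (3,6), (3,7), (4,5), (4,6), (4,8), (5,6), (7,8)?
Yes (the graph is connected and all 8 vertices have even degree)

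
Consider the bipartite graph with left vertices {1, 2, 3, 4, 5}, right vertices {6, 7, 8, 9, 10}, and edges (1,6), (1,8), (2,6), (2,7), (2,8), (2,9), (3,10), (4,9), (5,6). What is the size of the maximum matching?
5 (matching: (1,8), (2,7), (3,10), (4,9), (5,6); upper bound min(|L|,|R|) = min(5,5) = 5)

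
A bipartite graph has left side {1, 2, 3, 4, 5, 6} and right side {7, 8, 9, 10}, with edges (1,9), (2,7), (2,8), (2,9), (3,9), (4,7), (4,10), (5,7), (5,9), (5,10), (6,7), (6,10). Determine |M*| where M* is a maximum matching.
4 (matching: (1,9), (2,8), (4,10), (5,7); upper bound min(|L|,|R|) = min(6,4) = 4)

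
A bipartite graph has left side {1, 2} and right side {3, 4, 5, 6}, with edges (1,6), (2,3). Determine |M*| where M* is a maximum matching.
2 (matching: (1,6), (2,3); upper bound min(|L|,|R|) = min(2,4) = 2)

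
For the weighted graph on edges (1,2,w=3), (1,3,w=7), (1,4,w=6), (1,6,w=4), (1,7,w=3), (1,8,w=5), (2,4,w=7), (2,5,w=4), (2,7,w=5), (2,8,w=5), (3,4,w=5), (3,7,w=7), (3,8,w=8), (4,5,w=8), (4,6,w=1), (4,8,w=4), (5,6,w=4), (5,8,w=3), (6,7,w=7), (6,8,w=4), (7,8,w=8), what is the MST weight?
23 (MST edges: (1,2,w=3), (1,6,w=4), (1,7,w=3), (2,5,w=4), (3,4,w=5), (4,6,w=1), (5,8,w=3); sum of weights 3 + 4 + 3 + 4 + 5 + 1 + 3 = 23)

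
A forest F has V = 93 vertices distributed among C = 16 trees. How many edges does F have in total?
77 (Each of the 16 component trees on V_i vertices has V_i - 1 edges; summing gives V - C = 93 - 16 = 77)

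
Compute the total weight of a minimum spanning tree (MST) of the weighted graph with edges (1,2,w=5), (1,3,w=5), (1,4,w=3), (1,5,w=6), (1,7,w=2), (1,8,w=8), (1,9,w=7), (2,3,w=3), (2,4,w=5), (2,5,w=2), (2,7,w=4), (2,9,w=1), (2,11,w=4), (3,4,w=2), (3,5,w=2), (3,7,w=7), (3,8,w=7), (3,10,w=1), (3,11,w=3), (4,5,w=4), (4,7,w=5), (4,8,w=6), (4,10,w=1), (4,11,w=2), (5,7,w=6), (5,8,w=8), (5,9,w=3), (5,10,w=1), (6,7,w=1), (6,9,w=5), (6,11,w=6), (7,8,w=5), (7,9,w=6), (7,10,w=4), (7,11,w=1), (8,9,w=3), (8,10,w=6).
15 (MST edges: (1,7,w=2), (2,5,w=2), (2,9,w=1), (3,10,w=1), (4,10,w=1), (4,11,w=2), (5,10,w=1), (6,7,w=1), (7,11,w=1), (8,9,w=3); sum of weights 2 + 2 + 1 + 1 + 1 + 2 + 1 + 1 + 1 + 3 = 15)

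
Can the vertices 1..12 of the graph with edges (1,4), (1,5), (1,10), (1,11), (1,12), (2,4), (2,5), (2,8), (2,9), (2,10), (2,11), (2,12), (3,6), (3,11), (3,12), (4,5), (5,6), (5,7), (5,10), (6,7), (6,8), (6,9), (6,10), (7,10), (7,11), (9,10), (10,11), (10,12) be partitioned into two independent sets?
No (odd cycle of length 3: 12 -> 1 -> 10 -> 12)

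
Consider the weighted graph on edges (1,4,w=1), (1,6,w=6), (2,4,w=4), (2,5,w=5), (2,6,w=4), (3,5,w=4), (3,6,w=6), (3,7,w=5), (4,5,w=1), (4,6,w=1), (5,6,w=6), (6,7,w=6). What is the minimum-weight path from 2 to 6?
4 (path: 2 -> 6; weights 4 = 4)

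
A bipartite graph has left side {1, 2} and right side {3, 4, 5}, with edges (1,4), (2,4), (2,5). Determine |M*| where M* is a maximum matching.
2 (matching: (1,4), (2,5); upper bound min(|L|,|R|) = min(2,3) = 2)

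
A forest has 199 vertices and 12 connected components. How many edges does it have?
187 (Each of the 12 component trees on V_i vertices has V_i - 1 edges; summing gives V - C = 199 - 12 = 187)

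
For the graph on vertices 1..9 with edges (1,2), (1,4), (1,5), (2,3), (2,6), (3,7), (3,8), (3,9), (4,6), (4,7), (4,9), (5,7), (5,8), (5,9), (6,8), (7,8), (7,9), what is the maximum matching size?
4 (matching: (2,6), (3,8), (4,9), (5,7); upper bound floor(n/2) = floor(9/2) = 4)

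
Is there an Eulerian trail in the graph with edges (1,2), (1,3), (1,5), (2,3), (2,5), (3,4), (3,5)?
No (4 vertices have odd degree: {1, 2, 4, 5}; Eulerian path requires 0 or 2)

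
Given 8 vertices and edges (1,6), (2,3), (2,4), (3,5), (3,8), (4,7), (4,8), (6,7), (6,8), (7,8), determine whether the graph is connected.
Yes (BFS from 1 visits [1, 6, 7, 8, 4, 3, 2, 5] — all 8 vertices reached)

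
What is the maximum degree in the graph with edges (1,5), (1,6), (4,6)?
2 (attained at vertices 1, 6)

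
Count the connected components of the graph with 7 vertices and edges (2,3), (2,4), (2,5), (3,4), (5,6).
3 (components: {1}, {2, 3, 4, 5, 6}, {7})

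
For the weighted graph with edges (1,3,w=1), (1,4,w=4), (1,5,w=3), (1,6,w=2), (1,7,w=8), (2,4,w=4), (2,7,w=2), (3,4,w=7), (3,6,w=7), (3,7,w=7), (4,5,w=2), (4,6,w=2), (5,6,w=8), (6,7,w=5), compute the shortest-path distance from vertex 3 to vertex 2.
9 (path: 3 -> 7 -> 2; weights 7 + 2 = 9)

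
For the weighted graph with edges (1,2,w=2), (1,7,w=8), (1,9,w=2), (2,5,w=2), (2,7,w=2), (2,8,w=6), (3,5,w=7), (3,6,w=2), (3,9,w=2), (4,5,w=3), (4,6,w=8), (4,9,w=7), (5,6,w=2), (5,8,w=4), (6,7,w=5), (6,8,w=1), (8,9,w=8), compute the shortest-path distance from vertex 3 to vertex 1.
4 (path: 3 -> 9 -> 1; weights 2 + 2 = 4)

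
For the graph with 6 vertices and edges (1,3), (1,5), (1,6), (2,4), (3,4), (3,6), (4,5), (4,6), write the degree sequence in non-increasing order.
[4, 3, 3, 3, 2, 1] (degrees: deg(1)=3, deg(2)=1, deg(3)=3, deg(4)=4, deg(5)=2, deg(6)=3)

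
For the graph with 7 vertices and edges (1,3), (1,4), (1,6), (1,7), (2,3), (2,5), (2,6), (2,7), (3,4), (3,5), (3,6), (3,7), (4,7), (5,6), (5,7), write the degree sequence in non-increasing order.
[6, 5, 4, 4, 4, 4, 3] (degrees: deg(1)=4, deg(2)=4, deg(3)=6, deg(4)=3, deg(5)=4, deg(6)=4, deg(7)=5)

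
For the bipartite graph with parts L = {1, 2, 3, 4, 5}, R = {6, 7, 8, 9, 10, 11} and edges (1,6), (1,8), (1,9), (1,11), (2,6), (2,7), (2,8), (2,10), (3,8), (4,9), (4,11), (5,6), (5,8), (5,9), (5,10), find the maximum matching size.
5 (matching: (1,11), (2,7), (3,8), (4,9), (5,10); upper bound min(|L|,|R|) = min(5,6) = 5)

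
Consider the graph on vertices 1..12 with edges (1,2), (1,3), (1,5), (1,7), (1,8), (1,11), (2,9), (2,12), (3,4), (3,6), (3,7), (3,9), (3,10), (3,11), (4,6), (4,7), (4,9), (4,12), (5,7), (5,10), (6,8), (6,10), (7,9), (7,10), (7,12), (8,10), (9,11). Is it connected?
Yes (BFS from 1 visits [1, 2, 3, 5, 7, 8, 11, 9, 12, 4, 6, 10] — all 12 vertices reached)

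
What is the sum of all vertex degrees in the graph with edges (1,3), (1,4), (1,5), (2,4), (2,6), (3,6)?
12 (handshake: sum of degrees = 2|E| = 2 x 6 = 12)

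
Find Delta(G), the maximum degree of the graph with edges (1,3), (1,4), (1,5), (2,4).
3 (attained at vertex 1)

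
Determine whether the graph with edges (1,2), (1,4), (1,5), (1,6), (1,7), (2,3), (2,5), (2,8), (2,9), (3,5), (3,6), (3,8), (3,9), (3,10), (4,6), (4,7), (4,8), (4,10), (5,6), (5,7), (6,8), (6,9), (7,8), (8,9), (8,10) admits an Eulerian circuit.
No (6 vertices have odd degree: {1, 2, 4, 5, 8, 10}; Eulerian circuit requires 0)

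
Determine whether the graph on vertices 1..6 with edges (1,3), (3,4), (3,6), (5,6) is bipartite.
Yes. Partition: {1, 2, 4, 6}, {3, 5}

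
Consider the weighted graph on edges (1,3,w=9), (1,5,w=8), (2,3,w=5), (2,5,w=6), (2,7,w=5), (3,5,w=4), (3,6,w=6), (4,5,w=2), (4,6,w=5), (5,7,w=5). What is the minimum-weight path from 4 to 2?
8 (path: 4 -> 5 -> 2; weights 2 + 6 = 8)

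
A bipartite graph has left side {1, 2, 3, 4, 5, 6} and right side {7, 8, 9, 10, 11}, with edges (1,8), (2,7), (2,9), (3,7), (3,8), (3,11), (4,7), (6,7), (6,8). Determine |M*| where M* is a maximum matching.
4 (matching: (1,8), (2,9), (3,11), (4,7); upper bound min(|L|,|R|) = min(6,5) = 5)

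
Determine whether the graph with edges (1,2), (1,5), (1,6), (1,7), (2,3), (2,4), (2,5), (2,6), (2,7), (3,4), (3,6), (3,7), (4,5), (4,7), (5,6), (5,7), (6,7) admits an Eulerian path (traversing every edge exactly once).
Yes (the graph is connected and exactly 2 vertices have odd degree: {5, 6}; any Eulerian path must start and end at those)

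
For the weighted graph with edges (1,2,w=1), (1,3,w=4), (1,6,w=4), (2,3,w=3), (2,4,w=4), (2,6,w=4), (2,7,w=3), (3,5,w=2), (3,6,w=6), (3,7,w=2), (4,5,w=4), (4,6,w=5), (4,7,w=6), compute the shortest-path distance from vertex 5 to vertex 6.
8 (path: 5 -> 3 -> 6; weights 2 + 6 = 8)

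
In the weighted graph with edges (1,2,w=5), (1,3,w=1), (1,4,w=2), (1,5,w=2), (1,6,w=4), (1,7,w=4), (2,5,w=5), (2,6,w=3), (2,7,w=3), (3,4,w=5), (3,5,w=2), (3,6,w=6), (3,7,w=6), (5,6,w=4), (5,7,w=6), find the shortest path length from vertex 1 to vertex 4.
2 (path: 1 -> 4; weights 2 = 2)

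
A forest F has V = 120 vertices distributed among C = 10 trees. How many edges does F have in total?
110 (Each of the 10 component trees on V_i vertices has V_i - 1 edges; summing gives V - C = 120 - 10 = 110)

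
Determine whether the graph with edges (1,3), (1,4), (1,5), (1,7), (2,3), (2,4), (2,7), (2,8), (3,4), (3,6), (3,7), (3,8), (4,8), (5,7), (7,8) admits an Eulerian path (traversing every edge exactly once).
Yes (the graph is connected and exactly 2 vertices have odd degree: {6, 7}; any Eulerian path must start and end at those)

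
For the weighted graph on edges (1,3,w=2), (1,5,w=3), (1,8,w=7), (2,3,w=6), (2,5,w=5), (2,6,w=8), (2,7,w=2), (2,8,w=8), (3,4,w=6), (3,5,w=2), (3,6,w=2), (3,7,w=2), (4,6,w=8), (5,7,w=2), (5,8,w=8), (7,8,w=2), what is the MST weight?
18 (MST edges: (1,3,w=2), (2,7,w=2), (3,4,w=6), (3,5,w=2), (3,6,w=2), (3,7,w=2), (7,8,w=2); sum of weights 2 + 2 + 6 + 2 + 2 + 2 + 2 = 18)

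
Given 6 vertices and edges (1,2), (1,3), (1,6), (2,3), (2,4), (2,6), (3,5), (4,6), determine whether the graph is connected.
Yes (BFS from 1 visits [1, 2, 3, 6, 4, 5] — all 6 vertices reached)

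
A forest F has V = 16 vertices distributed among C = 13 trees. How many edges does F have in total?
3 (Each of the 13 component trees on V_i vertices has V_i - 1 edges; summing gives V - C = 16 - 13 = 3)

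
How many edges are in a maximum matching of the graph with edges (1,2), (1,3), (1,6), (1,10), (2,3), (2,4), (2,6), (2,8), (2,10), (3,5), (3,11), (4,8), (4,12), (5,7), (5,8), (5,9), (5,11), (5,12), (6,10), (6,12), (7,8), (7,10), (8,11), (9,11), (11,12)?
6 (matching: (1,2), (3,5), (4,12), (6,10), (7,8), (9,11); upper bound floor(n/2) = floor(12/2) = 6)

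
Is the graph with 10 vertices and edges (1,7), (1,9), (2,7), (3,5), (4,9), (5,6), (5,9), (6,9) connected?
No, it has 3 components: {1, 2, 3, 4, 5, 6, 7, 9}, {8}, {10}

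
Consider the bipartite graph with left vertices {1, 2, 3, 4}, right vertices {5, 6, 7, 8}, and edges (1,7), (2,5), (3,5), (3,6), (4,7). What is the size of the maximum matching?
3 (matching: (1,7), (2,5), (3,6); upper bound min(|L|,|R|) = min(4,4) = 4)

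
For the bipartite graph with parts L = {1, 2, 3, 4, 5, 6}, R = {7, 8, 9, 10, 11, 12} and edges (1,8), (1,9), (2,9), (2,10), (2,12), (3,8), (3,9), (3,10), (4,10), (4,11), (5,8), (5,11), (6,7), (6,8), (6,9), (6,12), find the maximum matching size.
6 (matching: (1,9), (2,12), (3,10), (4,11), (5,8), (6,7); upper bound min(|L|,|R|) = min(6,6) = 6)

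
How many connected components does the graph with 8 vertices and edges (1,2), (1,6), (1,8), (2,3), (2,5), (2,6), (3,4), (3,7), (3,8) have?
1 (components: {1, 2, 3, 4, 5, 6, 7, 8})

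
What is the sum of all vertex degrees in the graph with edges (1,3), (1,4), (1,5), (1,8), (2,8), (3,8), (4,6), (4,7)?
16 (handshake: sum of degrees = 2|E| = 2 x 8 = 16)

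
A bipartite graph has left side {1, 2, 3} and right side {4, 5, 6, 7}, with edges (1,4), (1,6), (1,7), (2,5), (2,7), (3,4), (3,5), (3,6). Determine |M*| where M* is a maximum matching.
3 (matching: (1,7), (2,5), (3,6); upper bound min(|L|,|R|) = min(3,4) = 3)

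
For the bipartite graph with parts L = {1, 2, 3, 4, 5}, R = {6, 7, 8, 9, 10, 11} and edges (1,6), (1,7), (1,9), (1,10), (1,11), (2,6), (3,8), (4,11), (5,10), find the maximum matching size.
5 (matching: (1,9), (2,6), (3,8), (4,11), (5,10); upper bound min(|L|,|R|) = min(5,6) = 5)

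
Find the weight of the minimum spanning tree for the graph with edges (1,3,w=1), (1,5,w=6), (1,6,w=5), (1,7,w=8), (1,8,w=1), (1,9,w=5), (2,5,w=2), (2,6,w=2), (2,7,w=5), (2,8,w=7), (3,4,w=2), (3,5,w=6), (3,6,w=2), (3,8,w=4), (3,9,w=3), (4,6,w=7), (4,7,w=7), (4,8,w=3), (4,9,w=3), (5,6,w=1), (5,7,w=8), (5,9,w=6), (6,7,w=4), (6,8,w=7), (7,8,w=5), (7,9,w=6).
16 (MST edges: (1,3,w=1), (1,8,w=1), (2,5,w=2), (3,4,w=2), (3,6,w=2), (3,9,w=3), (5,6,w=1), (6,7,w=4); sum of weights 1 + 1 + 2 + 2 + 2 + 3 + 1 + 4 = 16)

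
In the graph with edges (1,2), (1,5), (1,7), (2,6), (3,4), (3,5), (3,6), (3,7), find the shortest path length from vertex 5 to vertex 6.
2 (path: 5 -> 3 -> 6, 2 edges)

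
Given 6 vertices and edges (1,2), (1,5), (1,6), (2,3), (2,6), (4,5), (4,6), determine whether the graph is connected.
Yes (BFS from 1 visits [1, 2, 5, 6, 3, 4] — all 6 vertices reached)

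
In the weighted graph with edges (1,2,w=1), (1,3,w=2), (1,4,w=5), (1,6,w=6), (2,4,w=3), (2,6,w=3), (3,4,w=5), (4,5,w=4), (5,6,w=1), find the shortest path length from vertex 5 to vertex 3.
7 (path: 5 -> 6 -> 2 -> 1 -> 3; weights 1 + 3 + 1 + 2 = 7)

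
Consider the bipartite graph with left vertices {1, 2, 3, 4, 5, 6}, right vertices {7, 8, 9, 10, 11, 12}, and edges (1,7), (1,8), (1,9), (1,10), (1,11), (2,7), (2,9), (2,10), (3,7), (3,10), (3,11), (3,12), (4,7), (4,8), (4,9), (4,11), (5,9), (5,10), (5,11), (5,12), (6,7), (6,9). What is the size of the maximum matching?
6 (matching: (1,11), (2,10), (3,12), (4,8), (5,9), (6,7); upper bound min(|L|,|R|) = min(6,6) = 6)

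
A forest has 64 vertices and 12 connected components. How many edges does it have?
52 (Each of the 12 component trees on V_i vertices has V_i - 1 edges; summing gives V - C = 64 - 12 = 52)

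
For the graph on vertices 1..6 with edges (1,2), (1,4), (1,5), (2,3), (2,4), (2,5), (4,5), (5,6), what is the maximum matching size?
3 (matching: (1,4), (2,3), (5,6); upper bound floor(n/2) = floor(6/2) = 3)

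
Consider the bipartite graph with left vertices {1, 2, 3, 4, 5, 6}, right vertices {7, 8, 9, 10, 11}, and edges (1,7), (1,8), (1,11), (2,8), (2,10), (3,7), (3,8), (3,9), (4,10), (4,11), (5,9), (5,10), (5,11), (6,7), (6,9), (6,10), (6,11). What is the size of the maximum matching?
5 (matching: (1,11), (2,10), (3,8), (5,9), (6,7); upper bound min(|L|,|R|) = min(6,5) = 5)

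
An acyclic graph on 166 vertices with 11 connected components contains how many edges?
155 (Each of the 11 component trees on V_i vertices has V_i - 1 edges; summing gives V - C = 166 - 11 = 155)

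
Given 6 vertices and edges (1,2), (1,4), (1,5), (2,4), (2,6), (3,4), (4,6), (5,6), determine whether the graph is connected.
Yes (BFS from 1 visits [1, 2, 4, 5, 6, 3] — all 6 vertices reached)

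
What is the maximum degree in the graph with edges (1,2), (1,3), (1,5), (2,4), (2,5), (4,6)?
3 (attained at vertices 1, 2)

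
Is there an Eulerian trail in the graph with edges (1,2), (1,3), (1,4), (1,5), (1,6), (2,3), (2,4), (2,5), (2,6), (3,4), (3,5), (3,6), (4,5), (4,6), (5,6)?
No (6 vertices have odd degree: {1, 2, 3, 4, 5, 6}; Eulerian path requires 0 or 2)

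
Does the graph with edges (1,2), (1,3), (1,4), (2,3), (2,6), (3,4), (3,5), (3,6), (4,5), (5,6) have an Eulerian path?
No (6 vertices have odd degree: {1, 2, 3, 4, 5, 6}; Eulerian path requires 0 or 2)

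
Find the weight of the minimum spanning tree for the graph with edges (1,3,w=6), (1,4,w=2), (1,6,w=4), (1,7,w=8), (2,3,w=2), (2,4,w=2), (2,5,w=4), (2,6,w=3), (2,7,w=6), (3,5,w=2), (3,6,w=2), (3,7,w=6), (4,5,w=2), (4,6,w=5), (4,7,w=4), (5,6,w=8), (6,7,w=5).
14 (MST edges: (1,4,w=2), (2,3,w=2), (2,4,w=2), (3,5,w=2), (3,6,w=2), (4,7,w=4); sum of weights 2 + 2 + 2 + 2 + 2 + 4 = 14)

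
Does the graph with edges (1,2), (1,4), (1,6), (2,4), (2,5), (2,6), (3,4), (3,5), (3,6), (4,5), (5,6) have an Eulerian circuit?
No (2 vertices have odd degree: {1, 3}; Eulerian circuit requires 0)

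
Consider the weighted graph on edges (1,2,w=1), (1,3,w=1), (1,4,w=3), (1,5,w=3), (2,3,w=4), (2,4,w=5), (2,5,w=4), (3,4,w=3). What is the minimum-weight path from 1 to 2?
1 (path: 1 -> 2; weights 1 = 1)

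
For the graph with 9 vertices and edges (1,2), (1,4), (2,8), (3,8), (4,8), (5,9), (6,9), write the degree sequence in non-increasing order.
[3, 2, 2, 2, 2, 1, 1, 1, 0] (degrees: deg(1)=2, deg(2)=2, deg(3)=1, deg(4)=2, deg(5)=1, deg(6)=1, deg(7)=0, deg(8)=3, deg(9)=2)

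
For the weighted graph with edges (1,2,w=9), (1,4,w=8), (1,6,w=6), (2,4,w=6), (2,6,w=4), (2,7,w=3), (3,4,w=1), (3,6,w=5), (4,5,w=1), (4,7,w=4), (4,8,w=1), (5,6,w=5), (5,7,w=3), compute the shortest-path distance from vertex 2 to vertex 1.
9 (path: 2 -> 1; weights 9 = 9)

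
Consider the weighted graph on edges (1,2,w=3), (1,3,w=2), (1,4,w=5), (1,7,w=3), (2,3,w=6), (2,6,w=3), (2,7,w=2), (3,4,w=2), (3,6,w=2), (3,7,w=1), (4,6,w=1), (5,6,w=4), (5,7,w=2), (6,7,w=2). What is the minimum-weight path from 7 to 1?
3 (path: 7 -> 1; weights 3 = 3)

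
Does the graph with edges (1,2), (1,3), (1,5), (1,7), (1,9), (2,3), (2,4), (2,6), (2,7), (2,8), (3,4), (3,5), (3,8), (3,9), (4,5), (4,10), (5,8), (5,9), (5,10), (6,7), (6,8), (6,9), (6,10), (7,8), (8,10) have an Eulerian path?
Yes (the graph is connected and exactly 2 vertices have odd degree: {1, 6}; any Eulerian path must start and end at those)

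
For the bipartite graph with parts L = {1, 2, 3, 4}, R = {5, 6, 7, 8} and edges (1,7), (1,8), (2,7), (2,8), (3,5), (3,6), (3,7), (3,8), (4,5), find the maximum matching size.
4 (matching: (1,8), (2,7), (3,6), (4,5); upper bound min(|L|,|R|) = min(4,4) = 4)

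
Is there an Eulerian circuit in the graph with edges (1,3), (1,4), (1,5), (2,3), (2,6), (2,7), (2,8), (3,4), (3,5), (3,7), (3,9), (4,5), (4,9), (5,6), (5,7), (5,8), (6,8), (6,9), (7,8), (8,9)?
No (2 vertices have odd degree: {1, 8}; Eulerian circuit requires 0)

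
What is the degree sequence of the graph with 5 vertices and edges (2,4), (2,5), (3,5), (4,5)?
[3, 2, 2, 1, 0] (degrees: deg(1)=0, deg(2)=2, deg(3)=1, deg(4)=2, deg(5)=3)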